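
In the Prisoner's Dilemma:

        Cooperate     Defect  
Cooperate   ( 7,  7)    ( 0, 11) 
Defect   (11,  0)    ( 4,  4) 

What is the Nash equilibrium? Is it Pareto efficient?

(Defect, Defect) is NE; not Pareto efficient

Work:
Defect dominates Cooperate for both players:
If P2 cooperates: Defect (11) > Cooperate (7)
If P2 defects: Defect (4) > Cooperate (0)
NE: (Defect, Defect) with payoff (4, 4)
But (Cooperate, Cooperate) = (7, 7) Pareto dominates (4, 4)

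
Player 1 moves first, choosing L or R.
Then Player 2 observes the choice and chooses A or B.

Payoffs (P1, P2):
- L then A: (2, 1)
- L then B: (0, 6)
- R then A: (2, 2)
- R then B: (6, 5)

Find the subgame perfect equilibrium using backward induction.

P1 plays R, P2 plays B after L and B after R; Payoff (6, 5)

Work:
Backward induction:
After L: P2 chooses B → P1 gets 0
After R: P2 chooses B → P1 gets 6
P1 chooses R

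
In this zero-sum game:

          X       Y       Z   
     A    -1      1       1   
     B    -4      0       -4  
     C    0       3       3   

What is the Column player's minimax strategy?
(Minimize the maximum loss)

Column should play X, value = 0

Work:
Column player minimizes Row's maximum payoff:
Column X: max payoff to Row = 0
Column Y: max payoff to Row = 3
Column Z: max payoff to Row = 3
Minimum is 0, achieved by column X.
Minimax strategy: X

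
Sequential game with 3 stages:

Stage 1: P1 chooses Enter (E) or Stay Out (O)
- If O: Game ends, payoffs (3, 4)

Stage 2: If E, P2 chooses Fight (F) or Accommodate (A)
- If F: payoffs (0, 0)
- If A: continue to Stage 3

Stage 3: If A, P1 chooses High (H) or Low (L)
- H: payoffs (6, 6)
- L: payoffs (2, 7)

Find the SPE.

SPE: (E, A, H); Outcome (6, 6)

Work:
Stage 3: P1 chooses H (6 vs 2)
Stage 2: P2: F->0, A->6 (anticipating H). Choose A
Stage 1: P1: O->3, E->6 (anticipating A, H). Choose E
SPE path: E -> A -> H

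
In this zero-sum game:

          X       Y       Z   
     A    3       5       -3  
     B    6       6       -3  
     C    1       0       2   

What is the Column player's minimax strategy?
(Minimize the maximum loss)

Column should play Z, value = 2

Work:
Column player minimizes Row's maximum payoff:
Column X: max payoff to Row = 6
Column Y: max payoff to Row = 6
Column Z: max payoff to Row = 2
Minimum is 2, achieved by column Z.
Minimax strategy: Z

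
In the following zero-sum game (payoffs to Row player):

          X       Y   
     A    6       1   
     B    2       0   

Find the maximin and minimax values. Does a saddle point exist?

Maximin = 1, Minimax = 1, Saddle: True

Work:
Row minimums: [1, 0] → maximin = 1
Column maximums: [6, 1] → minimax = 1
Saddle point exists! Game value = 1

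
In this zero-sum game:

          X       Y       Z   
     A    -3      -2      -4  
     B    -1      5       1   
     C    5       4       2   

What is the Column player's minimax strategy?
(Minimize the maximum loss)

Column should play Z, value = 2

Work:
Column player minimizes Row's maximum payoff:
Column X: max payoff to Row = 5
Column Y: max payoff to Row = 5
Column Z: max payoff to Row = 2
Minimum is 2, achieved by column Z.
Minimax strategy: Z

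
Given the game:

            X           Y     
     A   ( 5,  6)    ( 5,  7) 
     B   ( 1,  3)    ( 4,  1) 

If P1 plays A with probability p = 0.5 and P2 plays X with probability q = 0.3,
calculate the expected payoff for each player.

E[P1] = 4.05, E[P2] = 4.15

Work:
E[P1] = p·q·π₁(A,X) + p·(1-q)·π₁(A,Y) + (1-p)·q·π₁(B,X) + (1-p)·(1-q)·π₁(B,Y)
= 0.5·0.3·5 + 0.5·0.7·5 + 0.5·0.3·1 + 0.5·0.7·4
= 4.05

E[P2] = 4.15 (similar calculation)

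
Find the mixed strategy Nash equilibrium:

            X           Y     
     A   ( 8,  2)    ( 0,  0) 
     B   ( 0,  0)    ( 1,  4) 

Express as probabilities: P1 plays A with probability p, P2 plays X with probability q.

p = 0.6667, q = 0.1111

Work:
Find probabilities that make opponent indifferent:
P2 chooses q to make P1 indifferent between A and B
P1 chooses p to make P2 indifferent between X and Y
Mixed NE: P1 plays (A: 0.6667, B: 0.3333), P2 plays (X: 0.1111, Y: 0.8889)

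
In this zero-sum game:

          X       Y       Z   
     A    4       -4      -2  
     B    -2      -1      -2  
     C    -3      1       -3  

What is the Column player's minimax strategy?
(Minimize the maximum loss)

Column should play Z, value = -2

Work:
Column player minimizes Row's maximum payoff:
Column X: max payoff to Row = 4
Column Y: max payoff to Row = 1
Column Z: max payoff to Row = -2
Minimum is -2, achieved by column Z.
Minimax strategy: Z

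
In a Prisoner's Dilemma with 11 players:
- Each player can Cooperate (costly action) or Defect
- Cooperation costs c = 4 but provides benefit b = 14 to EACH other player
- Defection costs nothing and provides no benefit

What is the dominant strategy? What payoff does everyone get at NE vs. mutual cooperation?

Dominant: Defect; NE payoff = 0; Coop payoff = 136

Work:
Defect dominates (saves cost c = 4, benefit to others is external)
NE: All defect → everyone gets 0
If all cooperate: each receives (10)×14 - 4 = 136
Social dilemma: 136 > 0 but NE gives 0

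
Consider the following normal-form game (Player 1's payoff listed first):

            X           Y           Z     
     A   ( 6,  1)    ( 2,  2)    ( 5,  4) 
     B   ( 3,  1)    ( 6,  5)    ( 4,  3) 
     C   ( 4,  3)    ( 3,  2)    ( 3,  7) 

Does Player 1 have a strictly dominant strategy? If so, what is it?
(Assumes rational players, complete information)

No strictly dominant strategy exists for Player 1

Work:
A strategy strictly dominates another if it gives a strictly higher payoff against every opponent action. Compare each pair of P1's strategies column-by-column:
  A vs B: [6 vs 3, 2 vs 6, 5 vs 4] → A does not strictly dominate B (column Y: 2 ≤ 6)
  A vs C: [6 vs 4, 2 vs 3, 5 vs 3] → A does not strictly dominate C (column Y: 2 ≤ 3)
  B vs A: [3 vs 6, 6 vs 2, 4 vs 5] → B does not strictly dominate A (column X: 3 ≤ 6)
  B vs C: [3 vs 4, 6 vs 3, 4 vs 3] → B does not strictly dominate C (column X: 3 ≤ 4)
  C vs A: [4 vs 6, 3 vs 2, 3 vs 5] → C does not strictly dominate A (column X: 4 ≤ 6)
  C vs B: [4 vs 3, 3 vs 6, 3 vs 4] → C does not strictly dominate B (column Y: 3 ≤ 6)
No single strategy strictly dominates all others → no strictly dominant strategy.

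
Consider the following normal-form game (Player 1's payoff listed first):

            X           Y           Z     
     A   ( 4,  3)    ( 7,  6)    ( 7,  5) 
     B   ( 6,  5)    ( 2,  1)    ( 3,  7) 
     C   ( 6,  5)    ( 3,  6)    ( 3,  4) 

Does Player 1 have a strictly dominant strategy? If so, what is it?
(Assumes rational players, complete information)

No strictly dominant strategy exists for Player 1

Work:
A strategy strictly dominates another if it gives a strictly higher payoff against every opponent action. Compare each pair of P1's strategies column-by-column:
  A vs B: [4 vs 6, 7 vs 2, 7 vs 3] → A does not strictly dominate B (column X: 4 ≤ 6)
  A vs C: [4 vs 6, 7 vs 3, 7 vs 3] → A does not strictly dominate C (column X: 4 ≤ 6)
  B vs A: [6 vs 4, 2 vs 7, 3 vs 7] → B does not strictly dominate A (column Y: 2 ≤ 7)
  B vs C: [6 vs 6, 2 vs 3, 3 vs 3] → B does not strictly dominate C (column X: 6 ≤ 6)
  C vs A: [6 vs 4, 3 vs 7, 3 vs 7] → C does not strictly dominate A (column Y: 3 ≤ 7)
  C vs B: [6 vs 6, 3 vs 2, 3 vs 3] → C does not strictly dominate B (column X: 6 ≤ 6)
No single strategy strictly dominates all others → no strictly dominant strategy.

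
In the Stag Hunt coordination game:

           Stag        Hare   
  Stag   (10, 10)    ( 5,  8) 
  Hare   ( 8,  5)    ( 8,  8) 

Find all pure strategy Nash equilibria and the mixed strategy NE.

Pure NE: (Stag, Stag) and (Hare, Hare); Mixed NE: p = 0.6, q = 0.6

Work:
Check pure NE:
(Stag, Stag): (10, 10) - no unilateral deviation beneficial
(Hare, Hare): (8, 8) - no unilateral deviation beneficial
Mixed NE: P1 plays Stag with p = 0.6, P2 plays Stag with q = 0.6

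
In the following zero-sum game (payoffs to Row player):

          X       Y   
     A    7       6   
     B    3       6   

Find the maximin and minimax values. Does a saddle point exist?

Maximin = 6, Minimax = 6, Saddle: True

Work:
Row minimums: [6, 3] → maximin = 6
Column maximums: [7, 6] → minimax = 6
Saddle point exists! Game value = 6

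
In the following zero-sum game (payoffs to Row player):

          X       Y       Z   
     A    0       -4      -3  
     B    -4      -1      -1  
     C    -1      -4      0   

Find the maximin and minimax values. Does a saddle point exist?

Maximin = -4, Minimax = -1, Saddle: False

Work:
Row minimums: [-4, -4, -4] → maximin = -4
Column maximums: [0, -1, 0] → minimax = -1
No saddle point (maximin ≠ minimax). Mixed strategy needed.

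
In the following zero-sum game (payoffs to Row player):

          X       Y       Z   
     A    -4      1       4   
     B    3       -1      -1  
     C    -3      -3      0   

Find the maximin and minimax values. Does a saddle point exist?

Maximin = -1, Minimax = 1, Saddle: False

Work:
Row minimums: [-4, -1, -3] → maximin = -1
Column maximums: [3, 1, 4] → minimax = 1
No saddle point (maximin ≠ minimax). Mixed strategy needed.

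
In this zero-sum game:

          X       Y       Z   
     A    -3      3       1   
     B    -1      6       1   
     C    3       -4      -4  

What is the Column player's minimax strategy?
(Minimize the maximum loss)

Column should play Z, value = 1

Work:
Column player minimizes Row's maximum payoff:
Column X: max payoff to Row = 3
Column Y: max payoff to Row = 6
Column Z: max payoff to Row = 1
Minimum is 1, achieved by column Z.
Minimax strategy: Z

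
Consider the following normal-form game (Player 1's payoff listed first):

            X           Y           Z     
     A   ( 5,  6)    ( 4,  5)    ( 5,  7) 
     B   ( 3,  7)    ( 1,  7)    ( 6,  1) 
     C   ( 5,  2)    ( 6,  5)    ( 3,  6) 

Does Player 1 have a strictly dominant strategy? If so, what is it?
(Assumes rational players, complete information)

No strictly dominant strategy exists for Player 1

Work:
A strategy strictly dominates another if it gives a strictly higher payoff against every opponent action. Compare each pair of P1's strategies column-by-column:
  A vs B: [5 vs 3, 4 vs 1, 5 vs 6] → A does not strictly dominate B (column Z: 5 ≤ 6)
  A vs C: [5 vs 5, 4 vs 6, 5 vs 3] → A does not strictly dominate C (column X: 5 ≤ 5)
  B vs A: [3 vs 5, 1 vs 4, 6 vs 5] → B does not strictly dominate A (column X: 3 ≤ 5)
  B vs C: [3 vs 5, 1 vs 6, 6 vs 3] → B does not strictly dominate C (column X: 3 ≤ 5)
  C vs A: [5 vs 5, 6 vs 4, 3 vs 5] → C does not strictly dominate A (column X: 5 ≤ 5)
  C vs B: [5 vs 3, 6 vs 1, 3 vs 6] → C does not strictly dominate B (column Z: 3 ≤ 6)
No single strategy strictly dominates all others → no strictly dominant strategy.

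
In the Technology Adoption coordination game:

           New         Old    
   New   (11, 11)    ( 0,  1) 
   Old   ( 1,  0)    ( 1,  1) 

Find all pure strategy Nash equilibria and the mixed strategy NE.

Pure NE: (New, New) and (Old, Old); Mixed NE: p = 0.0909, q = 0.0909

Work:
Check pure NE:
(New, New): (11, 11) - no unilateral deviation beneficial
(Old, Old): (1, 1) - no unilateral deviation beneficial
Mixed NE: P1 plays New with p = 0.0909, P2 plays New with q = 0.0909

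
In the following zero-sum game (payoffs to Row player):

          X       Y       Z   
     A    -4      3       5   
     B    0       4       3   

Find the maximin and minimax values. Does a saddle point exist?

Maximin = 0, Minimax = 0, Saddle: True

Work:
Row minimums: [-4, 0] → maximin = 0
Column maximums: [0, 4, 5] → minimax = 0
Saddle point exists! Game value = 0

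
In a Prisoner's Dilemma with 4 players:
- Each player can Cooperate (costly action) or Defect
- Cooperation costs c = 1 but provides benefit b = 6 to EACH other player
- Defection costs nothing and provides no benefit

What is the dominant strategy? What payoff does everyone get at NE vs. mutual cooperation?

Dominant: Defect; NE payoff = 0; Coop payoff = 17

Work:
Defect dominates (saves cost c = 1, benefit to others is external)
NE: All defect → everyone gets 0
If all cooperate: each receives (3)×6 - 1 = 17
Social dilemma: 17 > 0 but NE gives 0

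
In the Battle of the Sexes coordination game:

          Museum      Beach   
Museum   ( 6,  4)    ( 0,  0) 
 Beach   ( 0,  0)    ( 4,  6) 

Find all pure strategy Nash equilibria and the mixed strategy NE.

Pure NE: (Museum, Museum) and (Beach, Beach); Mixed NE: p = 0.6, q = 0.4

Work:
Check pure NE:
(Museum, Museum): (6, 4) - no unilateral deviation beneficial
(Beach, Beach): (4, 6) - no unilateral deviation beneficial
Mixed NE: P1 plays Museum with p = 0.6, P2 plays Museum with q = 0.4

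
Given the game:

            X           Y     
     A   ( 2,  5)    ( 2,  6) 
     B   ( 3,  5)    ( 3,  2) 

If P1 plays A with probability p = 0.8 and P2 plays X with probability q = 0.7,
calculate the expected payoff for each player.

E[P1] = 2.2, E[P2] = 5.06

Work:
E[P1] = p·q·π₁(A,X) + p·(1-q)·π₁(A,Y) + (1-p)·q·π₁(B,X) + (1-p)·(1-q)·π₁(B,Y)
= 0.8·0.7·2 + 0.8·0.3·2 + 0.2·0.7·3 + 0.2·0.3·3
= 2.2

E[P2] = 5.06 (similar calculation)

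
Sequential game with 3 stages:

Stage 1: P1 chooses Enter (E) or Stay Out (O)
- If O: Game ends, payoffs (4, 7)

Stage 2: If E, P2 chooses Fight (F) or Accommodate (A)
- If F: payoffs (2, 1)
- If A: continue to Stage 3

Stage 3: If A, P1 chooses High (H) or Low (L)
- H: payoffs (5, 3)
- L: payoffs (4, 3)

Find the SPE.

SPE: (E, A, H); Outcome (5, 3)

Work:
Stage 3: P1 chooses H (5 vs 4)
Stage 2: P2: F->1, A->3 (anticipating H). Choose A
Stage 1: P1: O->4, E->5 (anticipating A, H). Choose E
SPE path: E -> A -> H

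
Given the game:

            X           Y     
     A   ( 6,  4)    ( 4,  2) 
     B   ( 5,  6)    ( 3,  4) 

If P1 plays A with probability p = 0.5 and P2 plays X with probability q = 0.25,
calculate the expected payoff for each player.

E[P1] = 4.0, E[P2] = 3.5

Work:
E[P1] = p·q·π₁(A,X) + p·(1-q)·π₁(A,Y) + (1-p)·q·π₁(B,X) + (1-p)·(1-q)·π₁(B,Y)
= 0.5·0.25·6 + 0.5·0.75·4 + 0.5·0.25·5 + 0.5·0.75·3
= 4.0

E[P2] = 3.5 (similar calculation)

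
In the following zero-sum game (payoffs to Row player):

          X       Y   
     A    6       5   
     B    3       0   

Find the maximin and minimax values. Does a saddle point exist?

Maximin = 5, Minimax = 5, Saddle: True

Work:
Row minimums: [5, 0] → maximin = 5
Column maximums: [6, 5] → minimax = 5
Saddle point exists! Game value = 5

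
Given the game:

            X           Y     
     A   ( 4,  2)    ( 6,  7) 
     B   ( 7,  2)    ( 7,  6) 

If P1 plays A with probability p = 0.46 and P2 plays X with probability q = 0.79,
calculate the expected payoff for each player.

E[P1] = 5.8132, E[P2] = 2.9366

Work:
E[P1] = p·q·π₁(A,X) + p·(1-q)·π₁(A,Y) + (1-p)·q·π₁(B,X) + (1-p)·(1-q)·π₁(B,Y)
= 0.46·0.79·4 + 0.46·0.21·6 + 0.54·0.79·7 + 0.54·0.21·7
= 5.8132

E[P2] = 2.9366 (similar calculation)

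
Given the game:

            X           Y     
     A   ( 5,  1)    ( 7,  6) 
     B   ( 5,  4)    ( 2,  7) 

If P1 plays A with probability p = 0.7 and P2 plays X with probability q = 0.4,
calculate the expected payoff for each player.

E[P1] = 5.3, E[P2] = 4.54

Work:
E[P1] = p·q·π₁(A,X) + p·(1-q)·π₁(A,Y) + (1-p)·q·π₁(B,X) + (1-p)·(1-q)·π₁(B,Y)
= 0.7·0.4·5 + 0.7·0.6·7 + 0.3·0.4·5 + 0.3·0.6·2
= 5.3

E[P2] = 4.54 (similar calculation)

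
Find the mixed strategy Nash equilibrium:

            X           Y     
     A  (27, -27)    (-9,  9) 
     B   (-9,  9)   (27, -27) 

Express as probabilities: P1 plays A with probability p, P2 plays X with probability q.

p = 0.5, q = 0.5

Work:
Find probabilities that make opponent indifferent:
P2 chooses q to make P1 indifferent between A and B
P1 chooses p to make P2 indifferent between X and Y
Mixed NE: P1 plays (A: 0.5, B: 0.5), P2 plays (X: 0.5, Y: 0.5)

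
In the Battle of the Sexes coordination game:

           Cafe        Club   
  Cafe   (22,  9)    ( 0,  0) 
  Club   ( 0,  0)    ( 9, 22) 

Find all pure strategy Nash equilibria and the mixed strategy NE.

Pure NE: (Cafe, Cafe) and (Club, Club); Mixed NE: p = 0.7097, q = 0.2903

Work:
Check pure NE:
(Cafe, Cafe): (22, 9) - no unilateral deviation beneficial
(Club, Club): (9, 22) - no unilateral deviation beneficial
Mixed NE: P1 plays Cafe with p = 0.7097, P2 plays Cafe with q = 0.2903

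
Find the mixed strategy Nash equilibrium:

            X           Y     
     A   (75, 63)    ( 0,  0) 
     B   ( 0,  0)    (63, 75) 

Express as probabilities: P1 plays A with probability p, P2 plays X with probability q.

p = 0.5435, q = 0.4565

Work:
Find probabilities that make opponent indifferent:
P2 chooses q to make P1 indifferent between A and B
P1 chooses p to make P2 indifferent between X and Y
Mixed NE: P1 plays (A: 0.5435, B: 0.4565), P2 plays (X: 0.4565, Y: 0.5435)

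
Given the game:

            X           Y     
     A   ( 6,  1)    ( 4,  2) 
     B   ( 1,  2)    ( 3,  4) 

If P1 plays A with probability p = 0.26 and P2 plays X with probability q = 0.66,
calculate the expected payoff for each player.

E[P1] = 2.6264, E[P2] = 2.3316

Work:
E[P1] = p·q·π₁(A,X) + p·(1-q)·π₁(A,Y) + (1-p)·q·π₁(B,X) + (1-p)·(1-q)·π₁(B,Y)
= 0.26·0.66·6 + 0.26·0.34·4 + 0.74·0.66·1 + 0.74·0.34·3
= 2.6264

E[P2] = 2.3316 (similar calculation)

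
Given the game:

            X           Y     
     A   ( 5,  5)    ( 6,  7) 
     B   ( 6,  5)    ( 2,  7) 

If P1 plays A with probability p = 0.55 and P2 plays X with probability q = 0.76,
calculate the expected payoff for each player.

E[P1] = 5.15, E[P2] = 5.48

Work:
E[P1] = p·q·π₁(A,X) + p·(1-q)·π₁(A,Y) + (1-p)·q·π₁(B,X) + (1-p)·(1-q)·π₁(B,Y)
= 0.55·0.76·5 + 0.55·0.24·6 + 0.45·0.76·6 + 0.45·0.24·2
= 5.15

E[P2] = 5.48 (similar calculation)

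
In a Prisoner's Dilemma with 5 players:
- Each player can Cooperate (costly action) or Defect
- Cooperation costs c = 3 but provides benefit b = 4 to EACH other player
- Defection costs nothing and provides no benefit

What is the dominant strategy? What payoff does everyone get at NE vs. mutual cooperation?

Dominant: Defect; NE payoff = 0; Coop payoff = 13

Work:
Defect dominates (saves cost c = 3, benefit to others is external)
NE: All defect → everyone gets 0
If all cooperate: each receives (4)×4 - 3 = 13
Social dilemma: 13 > 0 but NE gives 0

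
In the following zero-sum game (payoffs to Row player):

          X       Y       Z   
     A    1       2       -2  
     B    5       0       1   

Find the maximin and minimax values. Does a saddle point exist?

Maximin = 0, Minimax = 1, Saddle: False

Work:
Row minimums: [-2, 0] → maximin = 0
Column maximums: [5, 2, 1] → minimax = 1
No saddle point (maximin ≠ minimax). Mixed strategy needed.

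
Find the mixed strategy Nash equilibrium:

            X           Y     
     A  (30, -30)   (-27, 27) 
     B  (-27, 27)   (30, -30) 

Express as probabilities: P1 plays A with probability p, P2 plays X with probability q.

p = 0.5, q = 0.5

Work:
Find probabilities that make opponent indifferent:
P2 chooses q to make P1 indifferent between A and B
P1 chooses p to make P2 indifferent between X and Y
Mixed NE: P1 plays (A: 0.5, B: 0.5), P2 plays (X: 0.5, Y: 0.5)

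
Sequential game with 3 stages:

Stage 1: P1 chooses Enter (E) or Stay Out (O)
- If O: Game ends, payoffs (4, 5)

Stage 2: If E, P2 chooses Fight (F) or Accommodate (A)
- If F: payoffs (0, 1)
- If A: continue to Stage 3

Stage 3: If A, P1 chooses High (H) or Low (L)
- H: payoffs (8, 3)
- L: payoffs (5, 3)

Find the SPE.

SPE: (E, A, H); Outcome (8, 3)

Work:
Stage 3: P1 chooses H (8 vs 5)
Stage 2: P2: F->1, A->3 (anticipating H). Choose A
Stage 1: P1: O->4, E->8 (anticipating A, H). Choose E
SPE path: E -> A -> H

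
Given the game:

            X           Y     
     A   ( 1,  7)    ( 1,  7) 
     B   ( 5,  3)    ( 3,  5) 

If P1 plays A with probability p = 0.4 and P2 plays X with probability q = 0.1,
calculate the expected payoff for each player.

E[P1] = 2.32, E[P2] = 5.68

Work:
E[P1] = p·q·π₁(A,X) + p·(1-q)·π₁(A,Y) + (1-p)·q·π₁(B,X) + (1-p)·(1-q)·π₁(B,Y)
= 0.4·0.1·1 + 0.4·0.9·1 + 0.6·0.1·5 + 0.6·0.9·3
= 2.32

E[P2] = 5.68 (similar calculation)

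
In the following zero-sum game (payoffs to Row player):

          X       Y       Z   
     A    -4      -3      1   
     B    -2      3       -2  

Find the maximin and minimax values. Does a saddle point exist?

Maximin = -2, Minimax = -2, Saddle: True

Work:
Row minimums: [-4, -2] → maximin = -2
Column maximums: [-2, 3, 1] → minimax = -2
Saddle point exists! Game value = -2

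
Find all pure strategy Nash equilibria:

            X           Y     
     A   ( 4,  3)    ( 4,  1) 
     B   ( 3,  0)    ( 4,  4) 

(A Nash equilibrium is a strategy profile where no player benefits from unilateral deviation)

Nash equilibrium: (A, X), (B, Y)

Work:
Best responses:
  P1 vs X: payoffs [4, 3] → best response A (payoff 4)
  P1 vs Y: payoffs [4, 4] → best response A/B (payoff 4)
  P2 vs A: payoffs [3, 1] → best response X (payoff 3)
  P2 vs B: payoffs [0, 4] → best response Y (payoff 4)
Mutual best responses: (A,X), (B,Y) → Nash equilibria.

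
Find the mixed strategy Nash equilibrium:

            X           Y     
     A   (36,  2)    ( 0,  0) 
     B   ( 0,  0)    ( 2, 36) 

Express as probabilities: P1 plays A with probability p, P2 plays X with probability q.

p = 0.9474, q = 0.0526

Work:
Find probabilities that make opponent indifferent:
P2 chooses q to make P1 indifferent between A and B
P1 chooses p to make P2 indifferent between X and Y
Mixed NE: P1 plays (A: 0.9474, B: 0.0526), P2 plays (X: 0.0526, Y: 0.9474)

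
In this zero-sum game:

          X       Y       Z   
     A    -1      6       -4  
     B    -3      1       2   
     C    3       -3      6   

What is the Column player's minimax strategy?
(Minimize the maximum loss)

Column should play X, value = 3

Work:
Column player minimizes Row's maximum payoff:
Column X: max payoff to Row = 3
Column Y: max payoff to Row = 6
Column Z: max payoff to Row = 6
Minimum is 3, achieved by column X.
Minimax strategy: X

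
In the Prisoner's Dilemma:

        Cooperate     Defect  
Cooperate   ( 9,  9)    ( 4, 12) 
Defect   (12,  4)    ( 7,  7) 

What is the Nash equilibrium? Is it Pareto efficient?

(Defect, Defect) is NE; not Pareto efficient

Work:
Defect dominates Cooperate for both players:
If P2 cooperates: Defect (12) > Cooperate (9)
If P2 defects: Defect (7) > Cooperate (4)
NE: (Defect, Defect) with payoff (7, 7)
But (Cooperate, Cooperate) = (9, 9) Pareto dominates (7, 7)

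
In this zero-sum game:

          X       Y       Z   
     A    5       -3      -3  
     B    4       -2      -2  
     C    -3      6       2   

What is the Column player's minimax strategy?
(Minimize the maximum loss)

Column should play Z, value = 2

Work:
Column player minimizes Row's maximum payoff:
Column X: max payoff to Row = 5
Column Y: max payoff to Row = 6
Column Z: max payoff to Row = 2
Minimum is 2, achieved by column Z.
Minimax strategy: Z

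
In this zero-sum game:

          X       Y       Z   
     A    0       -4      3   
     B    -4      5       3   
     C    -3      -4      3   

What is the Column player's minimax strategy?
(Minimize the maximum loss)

Column should play X, value = 0

Work:
Column player minimizes Row's maximum payoff:
Column X: max payoff to Row = 0
Column Y: max payoff to Row = 5
Column Z: max payoff to Row = 3
Minimum is 0, achieved by column X.
Minimax strategy: X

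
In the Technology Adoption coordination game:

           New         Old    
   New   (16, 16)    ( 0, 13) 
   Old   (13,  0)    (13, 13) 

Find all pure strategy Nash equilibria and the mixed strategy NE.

Pure NE: (New, New) and (Old, Old); Mixed NE: p = 0.8125, q = 0.8125

Work:
Check pure NE:
(New, New): (16, 16) - no unilateral deviation beneficial
(Old, Old): (13, 13) - no unilateral deviation beneficial
Mixed NE: P1 plays New with p = 0.8125, P2 plays New with q = 0.8125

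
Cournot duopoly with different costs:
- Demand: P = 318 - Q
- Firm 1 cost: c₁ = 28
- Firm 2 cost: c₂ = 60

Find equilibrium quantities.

q₁* = 107.33, q₂* = 75.33

Work:
Reaction: q₁ = (318 - 28 - q₂)/2
Reaction: q₂ = (318 - 60 - q₁)/2
Solve simultaneously:
q₁* = (318 - 2×28 + 60)/3 = 107.33
q₂* = (318 - 2×60 + 28)/3 = 75.33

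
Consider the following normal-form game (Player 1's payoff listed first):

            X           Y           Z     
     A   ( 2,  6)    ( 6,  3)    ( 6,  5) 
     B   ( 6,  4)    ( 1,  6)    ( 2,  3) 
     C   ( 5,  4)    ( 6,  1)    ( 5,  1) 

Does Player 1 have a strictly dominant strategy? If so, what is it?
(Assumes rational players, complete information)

No strictly dominant strategy exists for Player 1

Work:
A strategy strictly dominates another if it gives a strictly higher payoff against every opponent action. Compare each pair of P1's strategies column-by-column:
  A vs B: [2 vs 6, 6 vs 1, 6 vs 2] → A does not strictly dominate B (column X: 2 ≤ 6)
  A vs C: [2 vs 5, 6 vs 6, 6 vs 5] → A does not strictly dominate C (column X: 2 ≤ 5)
  B vs A: [6 vs 2, 1 vs 6, 2 vs 6] → B does not strictly dominate A (column Y: 1 ≤ 6)
  B vs C: [6 vs 5, 1 vs 6, 2 vs 5] → B does not strictly dominate C (column Y: 1 ≤ 6)
  C vs A: [5 vs 2, 6 vs 6, 5 vs 6] → C does not strictly dominate A (column Y: 6 ≤ 6)
  C vs B: [5 vs 6, 6 vs 1, 5 vs 2] → C does not strictly dominate B (column X: 5 ≤ 6)
No single strategy strictly dominates all others → no strictly dominant strategy.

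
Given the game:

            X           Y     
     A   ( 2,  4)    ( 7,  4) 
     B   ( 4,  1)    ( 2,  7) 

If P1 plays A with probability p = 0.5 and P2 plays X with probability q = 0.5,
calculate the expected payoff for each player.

E[P1] = 3.75, E[P2] = 4.0

Work:
E[P1] = p·q·π₁(A,X) + p·(1-q)·π₁(A,Y) + (1-p)·q·π₁(B,X) + (1-p)·(1-q)·π₁(B,Y)
= 0.5·0.5·2 + 0.5·0.5·7 + 0.5·0.5·4 + 0.5·0.5·2
= 3.75

E[P2] = 4.0 (similar calculation)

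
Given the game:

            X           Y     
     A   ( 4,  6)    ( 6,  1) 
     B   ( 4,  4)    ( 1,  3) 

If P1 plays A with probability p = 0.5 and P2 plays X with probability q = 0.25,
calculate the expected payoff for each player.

E[P1] = 3.625, E[P2] = 2.75

Work:
E[P1] = p·q·π₁(A,X) + p·(1-q)·π₁(A,Y) + (1-p)·q·π₁(B,X) + (1-p)·(1-q)·π₁(B,Y)
= 0.5·0.25·4 + 0.5·0.75·6 + 0.5·0.25·4 + 0.5·0.75·1
= 3.625

E[P2] = 2.75 (similar calculation)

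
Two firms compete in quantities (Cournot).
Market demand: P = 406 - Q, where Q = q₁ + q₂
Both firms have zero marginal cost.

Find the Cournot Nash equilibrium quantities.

q₁* = q₂* = 135.33; P* = 135.33

Work:
Profit: π_i = P·q_i = (a - q_i - q_j)·q_i
FOC: ∂π_i/∂q_i = a - 2q_i - q_j = 0
Reaction function: q_i = (406 - q_j)/2
Symmetry: q* = 406/3 = 135.33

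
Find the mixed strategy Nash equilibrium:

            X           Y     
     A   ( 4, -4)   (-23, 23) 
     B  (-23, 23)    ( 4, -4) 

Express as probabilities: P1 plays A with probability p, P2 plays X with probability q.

p = 0.5, q = 0.5

Work:
Find probabilities that make opponent indifferent:
P2 chooses q to make P1 indifferent between A and B
P1 chooses p to make P2 indifferent between X and Y
Mixed NE: P1 plays (A: 0.5, B: 0.5), P2 plays (X: 0.5, Y: 0.5)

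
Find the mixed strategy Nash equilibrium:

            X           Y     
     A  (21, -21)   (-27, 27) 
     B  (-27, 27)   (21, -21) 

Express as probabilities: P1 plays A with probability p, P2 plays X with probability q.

p = 0.5, q = 0.5

Work:
Find probabilities that make opponent indifferent:
P2 chooses q to make P1 indifferent between A and B
P1 chooses p to make P2 indifferent between X and Y
Mixed NE: P1 plays (A: 0.5, B: 0.5), P2 plays (X: 0.5, Y: 0.5)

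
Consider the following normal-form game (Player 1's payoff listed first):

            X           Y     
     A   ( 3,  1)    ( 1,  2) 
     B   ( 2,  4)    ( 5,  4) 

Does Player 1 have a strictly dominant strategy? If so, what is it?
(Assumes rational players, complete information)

No strictly dominant strategy exists for Player 1

Work:
A strategy strictly dominates another if it gives a strictly higher payoff against every opponent action. Compare each pair of P1's strategies column-by-column:
  A vs B: [3 vs 2, 1 vs 5] → A does not strictly dominate B (column Y: 1 ≤ 5)
  B vs A: [2 vs 3, 5 vs 1] → B does not strictly dominate A (column X: 2 ≤ 3)
No single strategy strictly dominates all others → no strictly dominant strategy.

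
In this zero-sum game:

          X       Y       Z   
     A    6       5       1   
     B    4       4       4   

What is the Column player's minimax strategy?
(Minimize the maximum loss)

Column should play Z, value = 4

Work:
Column player minimizes Row's maximum payoff:
Column X: max payoff to Row = 6
Column Y: max payoff to Row = 5
Column Z: max payoff to Row = 4
Minimum is 4, achieved by column Z.
Minimax strategy: Z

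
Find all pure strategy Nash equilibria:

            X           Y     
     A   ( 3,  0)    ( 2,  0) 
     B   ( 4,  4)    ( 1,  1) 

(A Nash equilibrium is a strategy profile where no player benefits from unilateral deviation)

Nash equilibrium: (A, Y), (B, X)

Work:
Best responses:
  P1 vs X: payoffs [3, 4] → best response B (payoff 4)
  P1 vs Y: payoffs [2, 1] → best response A (payoff 2)
  P2 vs A: payoffs [0, 0] → best response X/Y (payoff 0)
  P2 vs B: payoffs [4, 1] → best response X (payoff 4)
Mutual best responses: (A,Y), (B,X) → Nash equilibria.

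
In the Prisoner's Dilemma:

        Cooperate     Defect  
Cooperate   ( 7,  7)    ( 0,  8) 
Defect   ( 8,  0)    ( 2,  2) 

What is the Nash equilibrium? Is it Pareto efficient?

(Defect, Defect) is NE; not Pareto efficient

Work:
Defect dominates Cooperate for both players:
If P2 cooperates: Defect (8) > Cooperate (7)
If P2 defects: Defect (2) > Cooperate (0)
NE: (Defect, Defect) with payoff (2, 2)
But (Cooperate, Cooperate) = (7, 7) Pareto dominates (2, 2)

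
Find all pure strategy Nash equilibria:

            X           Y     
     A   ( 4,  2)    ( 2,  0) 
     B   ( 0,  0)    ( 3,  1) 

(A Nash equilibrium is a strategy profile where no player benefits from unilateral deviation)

Nash equilibrium: (A, X), (B, Y)

Work:
Best responses:
  P1 vs X: payoffs [4, 0] → best response A (payoff 4)
  P1 vs Y: payoffs [2, 3] → best response B (payoff 3)
  P2 vs A: payoffs [2, 0] → best response X (payoff 2)
  P2 vs B: payoffs [0, 1] → best response Y (payoff 1)
Mutual best responses: (A,X), (B,Y) → Nash equilibria.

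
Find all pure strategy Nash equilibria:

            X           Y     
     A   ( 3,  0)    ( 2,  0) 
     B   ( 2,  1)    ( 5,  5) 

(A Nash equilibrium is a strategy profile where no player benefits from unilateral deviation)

Nash equilibrium: (A, X), (B, Y)

Work:
Best responses:
  P1 vs X: payoffs [3, 2] → best response A (payoff 3)
  P1 vs Y: payoffs [2, 5] → best response B (payoff 5)
  P2 vs A: payoffs [0, 0] → best response X/Y (payoff 0)
  P2 vs B: payoffs [1, 5] → best response Y (payoff 5)
Mutual best responses: (A,X), (B,Y) → Nash equilibria.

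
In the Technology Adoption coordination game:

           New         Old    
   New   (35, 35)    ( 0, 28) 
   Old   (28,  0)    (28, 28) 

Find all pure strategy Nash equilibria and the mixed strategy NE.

Pure NE: (New, New) and (Old, Old); Mixed NE: p = 0.8, q = 0.8

Work:
Check pure NE:
(New, New): (35, 35) - no unilateral deviation beneficial
(Old, Old): (28, 28) - no unilateral deviation beneficial
Mixed NE: P1 plays New with p = 0.8, P2 plays New with q = 0.8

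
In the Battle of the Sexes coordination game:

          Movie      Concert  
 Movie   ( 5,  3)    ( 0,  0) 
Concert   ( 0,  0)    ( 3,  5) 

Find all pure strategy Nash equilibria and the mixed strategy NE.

Pure NE: (Movie, Movie) and (Concert, Concert); Mixed NE: p = 0.625, q = 0.375

Work:
Check pure NE:
(Movie, Movie): (5, 3) - no unilateral deviation beneficial
(Concert, Concert): (3, 5) - no unilateral deviation beneficial
Mixed NE: P1 plays Movie with p = 0.625, P2 plays Movie with q = 0.375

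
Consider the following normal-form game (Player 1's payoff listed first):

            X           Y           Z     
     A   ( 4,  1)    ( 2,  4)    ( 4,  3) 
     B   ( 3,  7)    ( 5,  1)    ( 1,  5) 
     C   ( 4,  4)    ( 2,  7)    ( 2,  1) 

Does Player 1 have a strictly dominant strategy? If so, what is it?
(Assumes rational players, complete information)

No strictly dominant strategy exists for Player 1

Work:
A strategy strictly dominates another if it gives a strictly higher payoff against every opponent action. Compare each pair of P1's strategies column-by-column:
  A vs B: [4 vs 3, 2 vs 5, 4 vs 1] → A does not strictly dominate B (column Y: 2 ≤ 5)
  A vs C: [4 vs 4, 2 vs 2, 4 vs 2] → A does not strictly dominate C (column X: 4 ≤ 4)
  B vs A: [3 vs 4, 5 vs 2, 1 vs 4] → B does not strictly dominate A (column X: 3 ≤ 4)
  B vs C: [3 vs 4, 5 vs 2, 1 vs 2] → B does not strictly dominate C (column X: 3 ≤ 4)
  C vs A: [4 vs 4, 2 vs 2, 2 vs 4] → C does not strictly dominate A (column X: 4 ≤ 4)
  C vs B: [4 vs 3, 2 vs 5, 2 vs 1] → C does not strictly dominate B (column Y: 2 ≤ 5)
No single strategy strictly dominates all others → no strictly dominant strategy.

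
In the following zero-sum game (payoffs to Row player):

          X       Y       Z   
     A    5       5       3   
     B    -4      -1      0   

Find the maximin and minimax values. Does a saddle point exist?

Maximin = 3, Minimax = 3, Saddle: True

Work:
Row minimums: [3, -4] → maximin = 3
Column maximums: [5, 5, 3] → minimax = 3
Saddle point exists! Game value = 3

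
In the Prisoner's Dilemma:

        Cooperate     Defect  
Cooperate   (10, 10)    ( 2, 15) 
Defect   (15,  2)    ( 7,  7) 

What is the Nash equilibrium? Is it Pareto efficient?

(Defect, Defect) is NE; not Pareto efficient

Work:
Defect dominates Cooperate for both players:
If P2 cooperates: Defect (15) > Cooperate (10)
If P2 defects: Defect (7) > Cooperate (2)
NE: (Defect, Defect) with payoff (7, 7)
But (Cooperate, Cooperate) = (10, 10) Pareto dominates (7, 7)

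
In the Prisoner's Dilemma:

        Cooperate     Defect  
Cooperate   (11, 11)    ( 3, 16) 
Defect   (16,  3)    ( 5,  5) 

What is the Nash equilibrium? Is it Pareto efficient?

(Defect, Defect) is NE; not Pareto efficient

Work:
Defect dominates Cooperate for both players:
If P2 cooperates: Defect (16) > Cooperate (11)
If P2 defects: Defect (5) > Cooperate (3)
NE: (Defect, Defect) with payoff (5, 5)
But (Cooperate, Cooperate) = (11, 11) Pareto dominates (5, 5)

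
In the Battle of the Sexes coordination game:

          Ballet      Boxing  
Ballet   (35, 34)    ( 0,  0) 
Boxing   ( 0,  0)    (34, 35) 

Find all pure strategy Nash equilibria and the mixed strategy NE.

Pure NE: (Ballet, Ballet) and (Boxing, Boxing); Mixed NE: p = 0.5072, q = 0.4928

Work:
Check pure NE:
(Ballet, Ballet): (35, 34) - no unilateral deviation beneficial
(Boxing, Boxing): (34, 35) - no unilateral deviation beneficial
Mixed NE: P1 plays Ballet with p = 0.5072, P2 plays Ballet with q = 0.4928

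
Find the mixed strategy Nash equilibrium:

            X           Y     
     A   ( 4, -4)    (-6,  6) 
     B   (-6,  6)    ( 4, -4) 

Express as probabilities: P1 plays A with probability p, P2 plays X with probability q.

p = 0.5, q = 0.5

Work:
Find probabilities that make opponent indifferent:
P2 chooses q to make P1 indifferent between A and B
P1 chooses p to make P2 indifferent between X and Y
Mixed NE: P1 plays (A: 0.5, B: 0.5), P2 plays (X: 0.5, Y: 0.5)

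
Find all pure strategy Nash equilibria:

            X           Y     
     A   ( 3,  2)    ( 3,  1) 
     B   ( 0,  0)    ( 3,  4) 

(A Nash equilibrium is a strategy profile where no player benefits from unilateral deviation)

Nash equilibrium: (A, X), (B, Y)

Work:
Best responses:
  P1 vs X: payoffs [3, 0] → best response A (payoff 3)
  P1 vs Y: payoffs [3, 3] → best response A/B (payoff 3)
  P2 vs A: payoffs [2, 1] → best response X (payoff 2)
  P2 vs B: payoffs [0, 4] → best response Y (payoff 4)
Mutual best responses: (A,X), (B,Y) → Nash equilibria.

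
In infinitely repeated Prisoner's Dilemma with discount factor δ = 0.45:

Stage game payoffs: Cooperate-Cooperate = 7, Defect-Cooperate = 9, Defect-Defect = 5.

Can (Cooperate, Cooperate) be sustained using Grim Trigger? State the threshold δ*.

δ* = 0.5; since δ = 0.45 < 0.5, cooperation cannot be sustained

Work:
For Grim Trigger:
Cooperate forever: 7/(1-δ)
Defect then punished: 9 + 5·δ/(1-δ)
Need: 7/(1-δ) ≥ 9 + 5·δ/(1-δ)
Solving: δ ≥ (T-R)/(T-P) = (9-7)/(9-5) = 0.5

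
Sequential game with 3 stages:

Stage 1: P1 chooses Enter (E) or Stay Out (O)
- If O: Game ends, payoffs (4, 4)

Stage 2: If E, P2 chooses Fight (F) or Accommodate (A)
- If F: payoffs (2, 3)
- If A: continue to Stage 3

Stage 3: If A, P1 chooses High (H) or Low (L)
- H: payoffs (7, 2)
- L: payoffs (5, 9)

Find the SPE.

SPE: (O, F, H); Outcome (4, 4)

Work:
Stage 3: P1 chooses H (7 vs 5)
Stage 2: P2: F->3, A->2 (anticipating H). Choose F
Stage 1: P1: O->4, E->2 (anticipating F, H). Choose O
SPE path: O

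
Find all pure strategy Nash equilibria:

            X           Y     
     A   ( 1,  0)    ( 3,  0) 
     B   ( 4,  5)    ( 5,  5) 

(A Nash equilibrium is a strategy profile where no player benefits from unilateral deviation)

Nash equilibrium: (B, X), (B, Y)

Work:
Best responses:
  P1 vs X: payoffs [1, 4] → best response B (payoff 4)
  P1 vs Y: payoffs [3, 5] → best response B (payoff 5)
  P2 vs A: payoffs [0, 0] → best response X/Y (payoff 0)
  P2 vs B: payoffs [5, 5] → best response X/Y (payoff 5)
Mutual best responses: (B,X), (B,Y) → Nash equilibria.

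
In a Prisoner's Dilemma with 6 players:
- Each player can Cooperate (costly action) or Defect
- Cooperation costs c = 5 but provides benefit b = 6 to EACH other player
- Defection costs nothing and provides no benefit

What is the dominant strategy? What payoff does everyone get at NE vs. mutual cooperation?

Dominant: Defect; NE payoff = 0; Coop payoff = 25

Work:
Defect dominates (saves cost c = 5, benefit to others is external)
NE: All defect → everyone gets 0
If all cooperate: each receives (5)×6 - 5 = 25
Social dilemma: 25 > 0 but NE gives 0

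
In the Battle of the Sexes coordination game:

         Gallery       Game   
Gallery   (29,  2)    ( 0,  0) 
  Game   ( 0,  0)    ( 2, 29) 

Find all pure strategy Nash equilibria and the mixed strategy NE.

Pure NE: (Gallery, Gallery) and (Game, Game); Mixed NE: p = 0.9355, q = 0.0645

Work:
Check pure NE:
(Gallery, Gallery): (29, 2) - no unilateral deviation beneficial
(Game, Game): (2, 29) - no unilateral deviation beneficial
Mixed NE: P1 plays Gallery with p = 0.9355, P2 plays Gallery with q = 0.0645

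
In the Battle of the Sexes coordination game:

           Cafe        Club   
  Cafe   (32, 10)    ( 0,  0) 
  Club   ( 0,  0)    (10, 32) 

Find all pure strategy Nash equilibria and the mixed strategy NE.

Pure NE: (Cafe, Cafe) and (Club, Club); Mixed NE: p = 0.7619, q = 0.2381

Work:
Check pure NE:
(Cafe, Cafe): (32, 10) - no unilateral deviation beneficial
(Club, Club): (10, 32) - no unilateral deviation beneficial
Mixed NE: P1 plays Cafe with p = 0.7619, P2 plays Cafe with q = 0.2381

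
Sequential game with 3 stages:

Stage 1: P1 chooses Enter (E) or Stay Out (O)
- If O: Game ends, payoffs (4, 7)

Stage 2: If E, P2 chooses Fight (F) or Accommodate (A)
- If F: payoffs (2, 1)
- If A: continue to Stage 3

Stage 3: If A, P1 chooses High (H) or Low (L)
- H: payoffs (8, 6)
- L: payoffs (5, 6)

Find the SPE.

SPE: (E, A, H); Outcome (8, 6)

Work:
Stage 3: P1 chooses H (8 vs 5)
Stage 2: P2: F->1, A->6 (anticipating H). Choose A
Stage 1: P1: O->4, E->8 (anticipating A, H). Choose E
SPE path: E -> A -> H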